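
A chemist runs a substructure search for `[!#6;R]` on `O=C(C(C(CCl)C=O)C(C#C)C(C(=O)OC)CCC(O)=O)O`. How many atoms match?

0

Check the 22 heavy atoms by environment: 14× C (acyclic) → no; 7× O (acyclic) → no; 1× Cl (acyclic) → no.
No environment satisfies the query, so 0 matching atoms.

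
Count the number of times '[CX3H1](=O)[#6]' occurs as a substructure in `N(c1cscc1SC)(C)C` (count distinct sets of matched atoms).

0

[CX3H1](=O)[#6] is the SMARTS for an aldehyde: an sp2 carbon with one H, double-bonded to O and single-bonded to carbon.
No fragment in the molecule satisfies every constraint, giving 0 matches.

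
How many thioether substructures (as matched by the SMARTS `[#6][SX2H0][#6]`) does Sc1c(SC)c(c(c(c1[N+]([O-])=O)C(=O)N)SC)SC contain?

3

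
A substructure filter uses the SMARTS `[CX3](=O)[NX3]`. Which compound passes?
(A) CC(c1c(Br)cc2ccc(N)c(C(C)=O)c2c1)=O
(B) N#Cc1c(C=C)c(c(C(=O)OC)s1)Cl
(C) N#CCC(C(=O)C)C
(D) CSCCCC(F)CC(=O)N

D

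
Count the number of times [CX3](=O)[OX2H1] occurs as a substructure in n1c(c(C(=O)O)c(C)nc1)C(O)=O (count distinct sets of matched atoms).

[CX3](=O)[OX2H1] is the SMARTS for a carboxylic acid: an sp2 carbon double-bonded to O and single-bonded to an -OH oxygen.
The molecule carries 2 separate instances of a carboxylic acid group (-C(=O)OH) meeting every constraint; each maps to a distinct set of atoms, giving 2 matches.

2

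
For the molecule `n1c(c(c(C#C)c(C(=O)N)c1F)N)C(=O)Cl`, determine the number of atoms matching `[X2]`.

3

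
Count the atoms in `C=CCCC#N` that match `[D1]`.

2

The query [D1] means: atom with exactly one heavy-atom neighbour (degree 1).
Check the 6 heavy atoms by environment: 4× C (D2) → no; 1× C (D1) → match; 1× N (D1) → match.
Summing the matching environments: 1 + 1 = 2 matching atoms.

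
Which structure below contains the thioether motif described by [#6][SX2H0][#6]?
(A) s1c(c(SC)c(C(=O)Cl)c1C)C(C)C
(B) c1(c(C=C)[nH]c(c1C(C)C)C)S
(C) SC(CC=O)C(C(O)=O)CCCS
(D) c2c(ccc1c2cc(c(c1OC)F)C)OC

A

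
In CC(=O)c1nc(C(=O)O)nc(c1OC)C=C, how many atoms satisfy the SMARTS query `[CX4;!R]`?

Check the 16 heavy atoms by environment: 2× n (aromatic, X2, in 6-ring) → no; 4× c (aromatic, X3, in 6-ring) → no; 4× C (X3, acyclic) → no; 2× O (X1, acyclic) → no; 2× O (X2, acyclic) → no; 2× C (X4, acyclic) → match.
That gives 2 matching atoms.

2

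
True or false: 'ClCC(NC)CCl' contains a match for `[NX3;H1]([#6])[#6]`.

The pattern [NX3;H1]([#6])[#6] describes a trivalent nitrogen with one H, bonded to two carbons — a secondary amine.
The molecule carries an N-methylamino group (-NHCH3), whose atoms satisfy every constraint of the query, so the pattern matches.

True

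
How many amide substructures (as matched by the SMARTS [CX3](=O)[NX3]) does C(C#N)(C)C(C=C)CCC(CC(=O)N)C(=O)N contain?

2

[CX3](=O)[NX3] is the SMARTS for an amide: a carbonyl carbon bonded to a trivalent nitrogen.
The molecule carries 2 separate instances of a primary amide (-C(=O)NH2) meeting every constraint; each maps to a distinct set of atoms, giving 2 matches.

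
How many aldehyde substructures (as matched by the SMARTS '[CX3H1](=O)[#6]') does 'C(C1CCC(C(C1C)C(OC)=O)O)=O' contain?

1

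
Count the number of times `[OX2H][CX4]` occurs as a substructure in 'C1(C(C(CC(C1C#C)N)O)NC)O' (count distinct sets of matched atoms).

[OX2H][CX4] is the SMARTS for an aliphatic alcohol: a hydroxyl oxygen bound to an sp3 (X4) carbon.
The molecule carries 2 separate instances of a hydroxyl group (-OH) meeting every constraint; each maps to a distinct set of atoms, giving 2 matches.

2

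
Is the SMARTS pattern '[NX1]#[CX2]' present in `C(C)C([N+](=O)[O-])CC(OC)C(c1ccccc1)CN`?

No

The pattern [NX1]#[CX2] describes a nitrogen triple-bonded to a two-connected carbon — a nitrile.
The closest candidate here is a primary amino group (-NH2), but the nitrogen is NX3 (three connections), not NX1 triple-bonded. No other fragment satisfies the full query, so there is no match.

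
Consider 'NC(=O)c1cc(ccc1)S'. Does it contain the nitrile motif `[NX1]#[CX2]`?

The pattern [NX1]#[CX2] describes a nitrogen triple-bonded to a two-connected carbon — a nitrile.
The closest candidate here is a primary amide (-C(=O)NH2), but the nitrogen is NX3, not NX1. No other fragment satisfies the full query, so there is no match.

No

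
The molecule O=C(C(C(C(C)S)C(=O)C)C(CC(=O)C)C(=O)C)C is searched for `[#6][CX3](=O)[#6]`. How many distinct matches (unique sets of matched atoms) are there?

[#6][CX3](=O)[#6] is the SMARTS for a ketone: a carbonyl carbon (no H) flanked by two carbons.
The molecule carries 4 separate instances of an acetyl/ketone group (-C(=O)CH3) meeting every constraint; each maps to a distinct set of atoms, giving 4 matches.

4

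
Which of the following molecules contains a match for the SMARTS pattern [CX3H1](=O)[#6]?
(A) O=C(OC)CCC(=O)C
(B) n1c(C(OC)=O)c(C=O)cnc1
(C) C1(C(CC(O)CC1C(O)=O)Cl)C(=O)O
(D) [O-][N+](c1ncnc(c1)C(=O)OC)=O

B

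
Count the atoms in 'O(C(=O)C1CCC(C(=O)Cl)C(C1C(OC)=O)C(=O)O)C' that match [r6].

6

The query [r6] means: r6 matches atoms in a six-membered ring.
Check the 20 heavy atoms by environment: 6× C (in 6-ring) → match; 6× C (acyclic) → no; 7× O (acyclic) → no; 1× Cl (acyclic) → no.
That gives 6 matching atoms.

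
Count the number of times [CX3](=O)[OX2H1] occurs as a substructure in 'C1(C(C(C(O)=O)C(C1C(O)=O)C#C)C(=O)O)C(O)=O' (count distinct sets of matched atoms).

4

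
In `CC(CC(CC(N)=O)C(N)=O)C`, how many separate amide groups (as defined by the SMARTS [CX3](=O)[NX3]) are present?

2

[CX3](=O)[NX3] is the SMARTS for an amide: a carbonyl carbon bonded to a trivalent nitrogen.
The molecule carries 2 separate instances of a primary amide (-C(=O)NH2) meeting every constraint; each maps to a distinct set of atoms, giving 2 matches.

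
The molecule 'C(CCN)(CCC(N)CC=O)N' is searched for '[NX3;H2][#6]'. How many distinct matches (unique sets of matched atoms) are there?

3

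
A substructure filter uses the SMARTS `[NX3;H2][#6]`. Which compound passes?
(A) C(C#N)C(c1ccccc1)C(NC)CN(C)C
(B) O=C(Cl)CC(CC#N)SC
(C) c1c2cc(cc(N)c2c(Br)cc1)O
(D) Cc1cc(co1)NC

C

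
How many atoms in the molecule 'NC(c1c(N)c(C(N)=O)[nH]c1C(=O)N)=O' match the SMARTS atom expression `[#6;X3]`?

7

The query [#6;X3] means: any carbon (aromatic or not) with three total connections.
Check the 15 heavy atoms by environment: 1× n (aromatic, X3) → no; 4× c (aromatic, X3) → match; 3× C (X3) → match; 3× O (X1) → no; 4× N (X3) → no.
Summing the matching environments: 4 + 3 = 7 matching atoms.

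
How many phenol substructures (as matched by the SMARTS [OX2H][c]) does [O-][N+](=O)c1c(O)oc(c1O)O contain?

[OX2H][c] is the SMARTS for a phenol: a hydroxyl oxygen attached to an aromatic carbon.
The molecule carries 3 separate instances of a hydroxyl group (-OH) meeting every constraint; each maps to a distinct set of atoms, giving 3 matches.

3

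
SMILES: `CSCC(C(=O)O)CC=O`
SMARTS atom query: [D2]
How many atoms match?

The query [D2] means: atom with exactly two heavy-atom neighbours.
Check the 10 heavy atoms by environment: 3× C (D2) → match; 2× C (D3) → no; 3× O (D1) → no; 1× S (D2) → match; 1× C (D1) → no.
Summing the matching environments: 3 + 1 = 4 matching atoms.

4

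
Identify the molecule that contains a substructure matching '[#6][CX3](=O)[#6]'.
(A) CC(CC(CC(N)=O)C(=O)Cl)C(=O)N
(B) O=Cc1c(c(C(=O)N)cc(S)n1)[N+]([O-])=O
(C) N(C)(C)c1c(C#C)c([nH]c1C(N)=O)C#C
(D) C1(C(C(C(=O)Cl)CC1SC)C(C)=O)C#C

D

[#6][CX3](=O)[#6] describes a carbonyl carbon (no H) flanked by two carbons (a ketone).
(A) has a primary amide (-C(=O)NH2) but one neighbour of the carbonyl carbon is N, not C.
(B) has a primary amide (-C(=O)NH2) but one neighbour of the carbonyl carbon is N, not C.
(C) has a primary amide (-C(=O)NH2) but one neighbour of the carbonyl carbon is N, not C.
(D) contains an acetyl/ketone group (-C(=O)CH3), which satisfies every atom and bond constraint.
So the answer is (D).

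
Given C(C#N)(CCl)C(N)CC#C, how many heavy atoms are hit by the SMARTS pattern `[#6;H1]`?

3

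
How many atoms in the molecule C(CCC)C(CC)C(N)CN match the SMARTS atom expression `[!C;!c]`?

2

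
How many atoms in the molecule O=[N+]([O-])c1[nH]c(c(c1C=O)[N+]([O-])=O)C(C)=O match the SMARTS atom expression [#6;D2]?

1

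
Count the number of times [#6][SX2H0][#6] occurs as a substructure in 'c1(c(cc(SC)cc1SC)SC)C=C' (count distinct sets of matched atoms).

[#6][SX2H0][#6] is the SMARTS for a thioether: an aliphatic sulfur bridging two carbons with no H on the sulfur.
The molecule carries 3 separate instances of a methylthio ether (-SCH3) meeting every constraint; each maps to a distinct set of atoms, giving 3 matches.

3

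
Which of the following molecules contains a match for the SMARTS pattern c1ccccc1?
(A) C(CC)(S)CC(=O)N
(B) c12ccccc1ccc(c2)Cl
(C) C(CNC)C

B

c1ccccc1 describes six aromatic carbons in a ring (a benzene ring).
(A) has a methyl group (-CH3) but no six-membered all-carbon aromatic ring is present.
(B) contains the required atom environment, so the pattern matches.
(C) has a methyl group (-CH3) but no six-membered all-carbon aromatic ring is present.
So the answer is (B).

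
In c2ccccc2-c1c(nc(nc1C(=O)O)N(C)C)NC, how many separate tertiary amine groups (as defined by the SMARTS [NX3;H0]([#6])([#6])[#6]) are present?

1

[NX3;H0]([#6])([#6])[#6] is the SMARTS for a tertiary amine: a trivalent nitrogen with no H, bonded to three carbons.
Exactly one fragment in the molecule meets all constraints, giving 1 match.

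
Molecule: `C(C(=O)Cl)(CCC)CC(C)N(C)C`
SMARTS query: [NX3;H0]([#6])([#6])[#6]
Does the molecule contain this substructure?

Yes

The pattern [NX3;H0]([#6])([#6])[#6] describes a trivalent nitrogen with no H, bonded to three carbons — a tertiary amine.
The molecule carries a dimethylamino group (-N(CH3)2), whose atoms satisfy every constraint of the query, so the pattern matches.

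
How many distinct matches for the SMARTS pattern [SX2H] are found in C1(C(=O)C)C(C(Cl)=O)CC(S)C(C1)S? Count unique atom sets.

[SX2H] is the SMARTS for a thiol: an aliphatic sulfur with two connections, one being H.
The molecule carries 2 separate instances of a thiol (-SH) meeting every constraint; each maps to a distinct set of atoms, giving 2 matches.

2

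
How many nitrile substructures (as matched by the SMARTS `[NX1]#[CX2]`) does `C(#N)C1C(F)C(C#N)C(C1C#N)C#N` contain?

[NX1]#[CX2] is the SMARTS for a nitrile: a nitrogen triple-bonded to a two-connected carbon.
The molecule carries 4 separate instances of a nitrile (-C#N) meeting every constraint; each maps to a distinct set of atoms, giving 4 matches.

4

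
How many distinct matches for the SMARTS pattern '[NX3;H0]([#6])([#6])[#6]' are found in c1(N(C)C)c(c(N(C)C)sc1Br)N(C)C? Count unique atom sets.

3

[NX3;H0]([#6])([#6])[#6] is the SMARTS for a tertiary amine: a trivalent nitrogen with no H, bonded to three carbons.
The molecule carries 3 separate instances of a dimethylamino group (-N(CH3)2) meeting every constraint; each maps to a distinct set of atoms, giving 3 matches.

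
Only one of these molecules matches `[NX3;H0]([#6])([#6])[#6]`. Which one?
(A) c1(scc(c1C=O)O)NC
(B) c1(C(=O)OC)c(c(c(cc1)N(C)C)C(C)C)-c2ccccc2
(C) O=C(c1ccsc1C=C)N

[NX3;H0]([#6])([#6])[#6] describes a trivalent nitrogen with no H, bonded to three carbons (a tertiary amine).
(A) has an N-methylamino group (-NHCH3) but the nitrogen still has one H (H1), not H0.
(B) contains a dimethylamino group (-N(CH3)2), which satisfies every atom and bond constraint.
(C) has a primary amide (-C(=O)NH2) but the amide nitrogen has H2 and only one carbon neighbour.
So the answer is (B).

B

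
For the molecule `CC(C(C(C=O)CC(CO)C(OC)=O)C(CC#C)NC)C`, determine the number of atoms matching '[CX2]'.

2

Check the 21 heavy atoms by environment: 12× C (X4) → no; 1× N (X3) → no; 2× C (X3) → no; 2× O (X1) → no; 2× O (X2) → no; 2× C (X2) → match.
That gives 2 matching atoms.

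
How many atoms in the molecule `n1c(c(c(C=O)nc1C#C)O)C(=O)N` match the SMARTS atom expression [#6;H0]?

The query [#6;H0] means: any carbon with no attached hydrogen.
Check the 14 heavy atoms by environment: 2× n (aromatic, H0) → no; 4× c (aromatic, H0) → match; 1× O (H1) → no; 2× C (H0) → match; 2× C (H1) → no; 2× O (H0) → no; 1× N (H2) → no.
Summing the matching environments: 4 + 2 = 6 matching atoms.

6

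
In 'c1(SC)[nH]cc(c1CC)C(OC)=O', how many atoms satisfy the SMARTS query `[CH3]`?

The query [CH3] means: aliphatic carbon with exactly three hydrogens.
Check the 13 heavy atoms by environment: 1× n (aromatic, H1) → no; 3× c (aromatic, H0) → no; 1× c (aromatic, H1) → no; 1× S (H0) → no; 3× C (H3) → match; 1× C (H2) → no; 1× C (H0) → no; 2× O (H0) → no.
That gives 3 matching atoms.

3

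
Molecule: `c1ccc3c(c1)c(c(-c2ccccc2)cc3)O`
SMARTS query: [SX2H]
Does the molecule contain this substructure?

No

The pattern [SX2H] describes an aliphatic sulfur with two connections, one being H — a thiol.
The closest candidate here is a hydroxyl group (-OH), but it is an -OH, not an -SH. No other fragment satisfies the full query, so there is no match.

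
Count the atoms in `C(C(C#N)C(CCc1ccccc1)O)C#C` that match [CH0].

2

The query [CH0] means: aliphatic carbon with no attached hydrogen.
Check the 16 heavy atoms by environment: 3× C (H2) → no; 3× C (H1) → no; 1× c (aromatic, H0) → no; 5× c (aromatic, H1) → no; 2× C (H0) → match; 1× N (H0) → no; 1× O (H1) → no.
That gives 2 matching atoms.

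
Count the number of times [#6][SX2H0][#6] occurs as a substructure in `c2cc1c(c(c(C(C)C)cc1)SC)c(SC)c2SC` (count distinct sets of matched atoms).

3

[#6][SX2H0][#6] is the SMARTS for a thioether: an aliphatic sulfur bridging two carbons with no H on the sulfur.
The molecule carries 3 separate instances of a methylthio ether (-SCH3) meeting every constraint; each maps to a distinct set of atoms, giving 3 matches.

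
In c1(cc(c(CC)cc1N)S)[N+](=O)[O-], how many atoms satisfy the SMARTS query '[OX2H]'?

0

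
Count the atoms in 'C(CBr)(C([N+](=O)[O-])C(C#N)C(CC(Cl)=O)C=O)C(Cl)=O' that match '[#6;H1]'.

5

The query [#6;H1] means: any carbon bearing exactly one hydrogen.
Check the 20 heavy atoms by environment: 2× C (H2) → no; 5× C (H1) → match; 1× Br (H0) → no; 1× N (charge +1, H0) → no; 1× O (charge -1, H0) → no; 4× O (H0) → no; 3× C (H0) → no; 2× Cl (H0) → no; 1× N (H0) → no.
That gives 5 matching atoms.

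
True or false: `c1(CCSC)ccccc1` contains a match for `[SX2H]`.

The pattern [SX2H] describes an aliphatic sulfur with two connections, one being H — a thiol.
The closest candidate here is a methylthio ether (-SCH3), but the sulfur has H0 (bonded to two carbons), not H1. No other fragment satisfies the full query, so there is no match.

False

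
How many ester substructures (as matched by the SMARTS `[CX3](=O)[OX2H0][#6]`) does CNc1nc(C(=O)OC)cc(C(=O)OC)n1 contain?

2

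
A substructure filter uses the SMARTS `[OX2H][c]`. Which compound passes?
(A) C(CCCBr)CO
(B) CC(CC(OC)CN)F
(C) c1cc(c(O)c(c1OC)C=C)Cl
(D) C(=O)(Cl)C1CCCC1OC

[OX2H][c] describes a hydroxyl oxygen attached to an aromatic carbon (a phenol).
(A) has a hydroxyl group (-OH) but the -OH is on an aliphatic carbon, not an aromatic c.
(B) has a methoxy ether (-OCH3) but the oxygen has H0, not H1.
(C) contains a hydroxyl group (-OH), which satisfies every atom and bond constraint.
(D) has a methoxy ether (-OCH3) but the oxygen has H0, not H1.
So the answer is (C).

C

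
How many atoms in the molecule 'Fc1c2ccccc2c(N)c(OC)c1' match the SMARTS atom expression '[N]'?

1

The query [N] means: uppercase N matches aliphatic (non-aromatic) nitrogen only.
Check the 14 heavy atoms by environment: 10× c (aromatic) → no; 1× F → no; 1× O → no; 1× C → no; 1× N → match.
That gives 1 matching atom.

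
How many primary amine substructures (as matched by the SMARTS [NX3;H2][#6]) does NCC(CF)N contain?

2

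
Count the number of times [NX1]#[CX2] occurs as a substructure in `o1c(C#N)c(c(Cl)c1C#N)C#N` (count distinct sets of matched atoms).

[NX1]#[CX2] is the SMARTS for a nitrile: a nitrogen triple-bonded to a two-connected carbon.
The molecule carries 3 separate instances of a nitrile (-C#N) meeting every constraint; each maps to a distinct set of atoms, giving 3 matches.

3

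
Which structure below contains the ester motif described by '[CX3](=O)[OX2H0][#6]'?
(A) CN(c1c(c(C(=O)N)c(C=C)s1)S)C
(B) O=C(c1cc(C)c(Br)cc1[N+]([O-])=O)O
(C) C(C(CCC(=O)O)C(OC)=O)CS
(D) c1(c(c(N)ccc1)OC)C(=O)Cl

[CX3](=O)[OX2H0][#6] describes a carbonyl carbon bonded to an oxygen that is itself bonded to carbon (no H on that O) (an ester).
(A) has a primary amide (-C(=O)NH2) but the carbonyl is bonded to N, not to an O-C linkage.
(B) has a carboxylic acid group (-C(=O)OH) but the singly-bonded O carries H (OX2H1, not H0).
(C) contains a methyl-ester group (-C(=O)OCH3), which satisfies every atom and bond constraint.
(D) has a methoxy ether (-OCH3) but the ether oxygen is not adjacent to a C=O carbon.
So the answer is (C).

C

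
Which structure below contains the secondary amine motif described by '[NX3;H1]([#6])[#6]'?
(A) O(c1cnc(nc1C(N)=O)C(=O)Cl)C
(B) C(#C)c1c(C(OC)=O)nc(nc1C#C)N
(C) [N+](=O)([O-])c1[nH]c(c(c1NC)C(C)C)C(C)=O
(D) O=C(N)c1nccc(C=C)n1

C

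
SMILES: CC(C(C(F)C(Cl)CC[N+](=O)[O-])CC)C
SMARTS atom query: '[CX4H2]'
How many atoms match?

The query [CX4H2] means: sp3 carbon (X4) with exactly two hydrogens.
Check the 15 heavy atoms by environment: 3× C (H2, X4) → match; 4× C (H1, X4) → no; 3× C (H3, X4) → no; 1× Cl (H0, X1) → no; 1× F (H0, X1) → no; 1× N (charge +1, H0, X3) → no; 1× O (charge -1, H0, X1) → no; 1× O (H0, X1) → no.
That gives 3 matching atoms.

3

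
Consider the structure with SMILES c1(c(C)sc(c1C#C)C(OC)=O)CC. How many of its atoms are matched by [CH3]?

3

Check the 14 heavy atoms by environment: 1× s (aromatic, H0) → no; 4× c (aromatic, H0) → no; 2× C (H0) → no; 1× C (H1) → no; 2× O (H0) → no; 3× C (H3) → match; 1× C (H2) → no.
That gives 3 matching atoms.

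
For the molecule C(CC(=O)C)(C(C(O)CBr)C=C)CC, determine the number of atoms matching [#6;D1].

3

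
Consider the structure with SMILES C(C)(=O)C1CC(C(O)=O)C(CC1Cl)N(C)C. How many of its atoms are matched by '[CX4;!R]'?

3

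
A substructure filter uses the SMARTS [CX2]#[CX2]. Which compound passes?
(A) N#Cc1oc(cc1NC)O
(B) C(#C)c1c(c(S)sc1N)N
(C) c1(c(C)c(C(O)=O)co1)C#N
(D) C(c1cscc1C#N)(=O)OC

B

[CX2]#[CX2] describes a carbon-carbon triple bond (an alkyne).
(A) has a nitrile (-C#N) but the triple bond is C#N, not C#C.
(B) contains an ethynyl group (-C#CH), which satisfies every atom and bond constraint.
(C) has a nitrile (-C#N) but the triple bond is C#N, not C#C.
(D) has a nitrile (-C#N) but the triple bond is C#N, not C#C.
So the answer is (B).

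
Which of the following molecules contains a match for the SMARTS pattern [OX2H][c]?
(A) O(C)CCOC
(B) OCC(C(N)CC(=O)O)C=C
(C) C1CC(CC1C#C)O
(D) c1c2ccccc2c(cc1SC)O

[OX2H][c] describes a hydroxyl oxygen attached to an aromatic carbon (a phenol).
(A) has a methoxy ether (-OCH3) but the oxygen has H0, not H1.
(B) has a hydroxyl group (-OH) but the -OH is on an aliphatic carbon, not an aromatic c.
(C) has a hydroxyl group (-OH) but the -OH is on an aliphatic carbon, not an aromatic c.
(D) contains a hydroxyl group (-OH), which satisfies every atom and bond constraint.
So the answer is (D).

D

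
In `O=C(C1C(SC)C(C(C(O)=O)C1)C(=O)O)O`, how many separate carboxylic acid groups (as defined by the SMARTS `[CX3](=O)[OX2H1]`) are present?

[CX3](=O)[OX2H1] is the SMARTS for a carboxylic acid: an sp2 carbon double-bonded to O and single-bonded to an -OH oxygen.
The molecule carries 3 separate instances of a carboxylic acid group (-C(=O)OH) meeting every constraint; each maps to a distinct set of atoms, giving 3 matches.

3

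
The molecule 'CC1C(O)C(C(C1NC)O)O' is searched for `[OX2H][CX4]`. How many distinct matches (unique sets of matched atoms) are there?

3

[OX2H][CX4] is the SMARTS for an aliphatic alcohol: a hydroxyl oxygen bound to an sp3 (X4) carbon.
The molecule carries 3 separate instances of a hydroxyl group (-OH) meeting every constraint; each maps to a distinct set of atoms, giving 3 matches.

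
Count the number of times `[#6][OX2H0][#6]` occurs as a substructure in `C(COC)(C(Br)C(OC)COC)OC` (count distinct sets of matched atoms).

[#6][OX2H0][#6] is the SMARTS for an ether: an aliphatic oxygen bridging two carbons with no H on the oxygen.
The molecule carries 4 separate instances of a methoxy ether (-OCH3) meeting every constraint; each maps to a distinct set of atoms, giving 4 matches.

4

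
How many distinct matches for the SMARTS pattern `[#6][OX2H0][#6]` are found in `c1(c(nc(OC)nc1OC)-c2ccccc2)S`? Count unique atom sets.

[#6][OX2H0][#6] is the SMARTS for an ether: an aliphatic oxygen bridging two carbons with no H on the oxygen.
The molecule carries 2 separate instances of a methoxy ether (-OCH3) meeting every constraint; each maps to a distinct set of atoms, giving 2 matches.

2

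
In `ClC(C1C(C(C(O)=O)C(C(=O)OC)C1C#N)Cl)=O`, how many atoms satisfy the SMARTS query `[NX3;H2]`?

The query [NX3;H2] means: aliphatic N with 3 total connections, two of them H — an -NH2 nitrogen (amine or amide).
Check the 18 heavy atoms by environment: 5× C (H1, X4) → no; 3× C (H0, X3) → no; 3× O (H0, X1) → no; 2× Cl (H0, X1) → no; 1× C (H0, X2) → no; 1× N (H0, X1) → no; 1× O (H1, X2) → no; 1× O (H0, X2) → no; 1× C (H3, X4) → no.
No environment satisfies the query, so 0 matching atoms.

0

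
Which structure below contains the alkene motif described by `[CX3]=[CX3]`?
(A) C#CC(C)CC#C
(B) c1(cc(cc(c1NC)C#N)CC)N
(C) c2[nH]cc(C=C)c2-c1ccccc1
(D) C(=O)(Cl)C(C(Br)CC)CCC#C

[CX3]=[CX3] describes a non-aromatic C=C double bond between two sp2 carbons (an alkene).
(A) has an ethynyl group (-C#CH) but the C-C bond is a triple bond, not a double bond.
(B) has an ethyl group (-CH2CH3) but its C-C bond is a single bond between CX4 carbons, not CX3=CX3.
(C) contains a vinyl group (-CH=CH2), which satisfies every atom and bond constraint.
(D) has an ethynyl group (-C#CH) but the C-C bond is a triple bond, not a double bond.
So the answer is (C).

C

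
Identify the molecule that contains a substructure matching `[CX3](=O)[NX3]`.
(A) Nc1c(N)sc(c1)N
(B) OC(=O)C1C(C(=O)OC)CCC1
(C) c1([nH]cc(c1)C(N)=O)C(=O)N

C

[CX3](=O)[NX3] describes a carbonyl carbon bonded to a trivalent nitrogen (an amide).
(A) has a primary amino group (-NH2) but the -NH2 is not attached to a carbonyl carbon.
(B) has a carboxylic acid group (-C(=O)OH) but the carbonyl is bonded to O, not to an NX3 nitrogen.
(C) contains a primary amide (-C(=O)NH2), which satisfies every atom and bond constraint.
So the answer is (C).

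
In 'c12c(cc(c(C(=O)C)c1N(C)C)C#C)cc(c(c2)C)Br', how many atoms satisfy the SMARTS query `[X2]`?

The query [X2] means: any atom with exactly two total connections (bonds + H).
Check the 20 heavy atoms by environment: 10× c (aromatic, X3) → no; 4× C (X4) → no; 1× C (X3) → no; 1× O (X1) → no; 1× Br (X1) → no; 2× C (X2) → match; 1× N (X3) → no.
That gives 2 matching atoms.

2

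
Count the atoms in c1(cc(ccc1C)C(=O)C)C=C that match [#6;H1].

Check the 12 heavy atoms by environment: 3× c (aromatic, H1) → match; 3× c (aromatic, H0) → no; 1× C (H0) → no; 1× O (H0) → no; 2× C (H3) → no; 1× C (H1) → match; 1× C (H2) → no.
Summing the matching environments: 3 + 1 = 4 matching atoms.

4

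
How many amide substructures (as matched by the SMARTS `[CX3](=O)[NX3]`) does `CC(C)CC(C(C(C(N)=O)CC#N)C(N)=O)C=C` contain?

2

[CX3](=O)[NX3] is the SMARTS for an amide: a carbonyl carbon bonded to a trivalent nitrogen.
The molecule carries 2 separate instances of a primary amide (-C(=O)NH2) meeting every constraint; each maps to a distinct set of atoms, giving 2 matches.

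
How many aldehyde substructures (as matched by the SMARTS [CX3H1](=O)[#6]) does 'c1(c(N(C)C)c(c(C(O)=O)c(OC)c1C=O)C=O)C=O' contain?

3

[CX3H1](=O)[#6] is the SMARTS for an aldehyde: an sp2 carbon with one H, double-bonded to O and single-bonded to carbon.
The molecule carries 3 separate instances of an aldehyde (-CHO) meeting every constraint; each maps to a distinct set of atoms, giving 3 matches.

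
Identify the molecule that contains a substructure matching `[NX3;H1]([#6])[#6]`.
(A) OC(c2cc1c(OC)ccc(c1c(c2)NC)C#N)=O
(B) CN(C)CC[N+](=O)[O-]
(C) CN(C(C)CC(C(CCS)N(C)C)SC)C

[NX3;H1]([#6])[#6] describes a trivalent nitrogen with one H, bonded to two carbons (a secondary amine).
(A) contains an N-methylamino group (-NHCH3), which satisfies every atom and bond constraint.
(B) has a dimethylamino group (-N(CH3)2) but the nitrogen has H0, not H1.
(C) has a dimethylamino group (-N(CH3)2) but the nitrogen has H0, not H1.
So the answer is (A).

A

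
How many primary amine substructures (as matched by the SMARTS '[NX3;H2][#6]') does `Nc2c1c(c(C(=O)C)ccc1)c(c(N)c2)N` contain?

3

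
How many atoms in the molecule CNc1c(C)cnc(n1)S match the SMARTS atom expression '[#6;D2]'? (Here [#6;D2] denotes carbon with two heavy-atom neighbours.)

1

The query [#6;D2] means: any carbon bonded to exactly two heavy atoms.
Check the 10 heavy atoms by environment: 2× n (aromatic, D2) → no; 3× c (aromatic, D3) → no; 1× c (aromatic, D2) → match; 1× S (D1) → no; 2× C (D1) → no; 1× N (D2) → no.
That gives 1 matching atom.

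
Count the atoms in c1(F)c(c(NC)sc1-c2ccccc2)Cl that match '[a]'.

11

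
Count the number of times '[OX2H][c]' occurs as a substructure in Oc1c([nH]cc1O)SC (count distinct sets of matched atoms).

2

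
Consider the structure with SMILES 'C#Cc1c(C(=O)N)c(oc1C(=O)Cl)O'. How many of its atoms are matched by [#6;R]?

4

Check the 14 heavy atoms by environment: 1× o (aromatic, in 5-ring) → no; 4× c (aromatic, in 5-ring) → match; 3× O (acyclic) → no; 4× C (acyclic) → no; 1× N (acyclic) → no; 1× Cl (acyclic) → no.
That gives 4 matching atoms.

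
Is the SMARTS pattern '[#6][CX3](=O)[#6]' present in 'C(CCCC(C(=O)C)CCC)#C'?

The pattern [#6][CX3](=O)[#6] describes a carbonyl carbon (no H) flanked by two carbons — a ketone.
The molecule carries an acetyl/ketone group (-C(=O)CH3), whose atoms satisfy every constraint of the query, so the pattern matches.

Yes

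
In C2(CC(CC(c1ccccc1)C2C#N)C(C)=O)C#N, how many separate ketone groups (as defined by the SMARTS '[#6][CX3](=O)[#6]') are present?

1

[#6][CX3](=O)[#6] is the SMARTS for a ketone: a carbonyl carbon (no H) flanked by two carbons.
Exactly one fragment in the molecule meets all constraints, giving 1 match.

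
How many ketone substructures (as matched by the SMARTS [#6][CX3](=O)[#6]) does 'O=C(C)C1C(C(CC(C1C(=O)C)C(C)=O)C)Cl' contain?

3

[#6][CX3](=O)[#6] is the SMARTS for a ketone: a carbonyl carbon (no H) flanked by two carbons.
The molecule carries 3 separate instances of an acetyl/ketone group (-C(=O)CH3) meeting every constraint; each maps to a distinct set of atoms, giving 3 matches.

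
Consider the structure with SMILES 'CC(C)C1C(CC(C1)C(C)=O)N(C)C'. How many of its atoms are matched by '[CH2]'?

2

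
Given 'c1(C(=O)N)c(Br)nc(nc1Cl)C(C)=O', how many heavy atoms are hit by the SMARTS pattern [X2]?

2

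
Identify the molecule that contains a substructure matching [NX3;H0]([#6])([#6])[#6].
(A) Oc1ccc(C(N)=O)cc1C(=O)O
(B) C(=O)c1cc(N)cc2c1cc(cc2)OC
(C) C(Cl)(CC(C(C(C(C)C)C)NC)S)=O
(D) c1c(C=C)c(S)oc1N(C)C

D

[NX3;H0]([#6])([#6])[#6] describes a trivalent nitrogen with no H, bonded to three carbons (a tertiary amine).
(A) has a primary amide (-C(=O)NH2) but the amide nitrogen has H2 and only one carbon neighbour.
(B) has a primary amino group (-NH2) but the nitrogen has H2, not H0 with three carbons.
(C) has an N-methylamino group (-NHCH3) but the nitrogen still has one H (H1), not H0.
(D) contains a dimethylamino group (-N(CH3)2), which satisfies every atom and bond constraint.
So the answer is (D).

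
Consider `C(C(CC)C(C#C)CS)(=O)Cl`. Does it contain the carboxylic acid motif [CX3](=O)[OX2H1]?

The pattern [CX3](=O)[OX2H1] describes an sp2 carbon double-bonded to O and single-bonded to an -OH oxygen — a carboxylic acid.
The closest candidate here is an acyl chloride (-C(=O)Cl), but the carbonyl is bonded to Cl, not to an -OH oxygen. No other fragment satisfies the full query, so there is no match.

No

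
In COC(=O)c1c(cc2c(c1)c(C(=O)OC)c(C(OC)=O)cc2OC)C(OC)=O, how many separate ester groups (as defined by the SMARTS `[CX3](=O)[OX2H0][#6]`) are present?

[CX3](=O)[OX2H0][#6] is the SMARTS for an ester: a carbonyl carbon bonded to an oxygen that is itself bonded to carbon (no H on that O).
The molecule carries 4 separate instances of a methyl-ester group (-C(=O)OCH3) meeting every constraint; each maps to a distinct set of atoms, giving 4 matches.

4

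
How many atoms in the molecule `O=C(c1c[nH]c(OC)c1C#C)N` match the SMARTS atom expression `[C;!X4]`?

3

The query [C;!X4] means: aliphatic carbon that does not have four total connections.
Check the 12 heavy atoms by environment: 1× n (aromatic, X3) → no; 4× c (aromatic, X3) → no; 2× C (X2) → match; 1× O (X2) → no; 1× C (X4) → no; 1× C (X3) → match; 1× O (X1) → no; 1× N (X3) → no.
Summing the matching environments: 2 + 1 = 3 matching atoms.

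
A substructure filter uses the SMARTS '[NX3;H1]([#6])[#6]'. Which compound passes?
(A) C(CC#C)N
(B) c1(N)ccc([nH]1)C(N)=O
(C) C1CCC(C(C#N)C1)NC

[NX3;H1]([#6])[#6] describes a trivalent nitrogen with one H, bonded to two carbons (a secondary amine).
(A) has a primary amino group (-NH2) but the nitrogen has H2 and only one carbon neighbour.
(B) has a primary amide (-C(=O)NH2) but the -C(=O)NH2 nitrogen has H2, not H1.
(C) contains an N-methylamino group (-NHCH3), which satisfies every atom and bond constraint.
So the answer is (C).

C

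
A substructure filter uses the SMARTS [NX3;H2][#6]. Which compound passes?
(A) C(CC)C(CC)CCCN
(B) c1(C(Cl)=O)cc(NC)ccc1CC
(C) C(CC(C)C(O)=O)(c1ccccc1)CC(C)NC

A

[NX3;H2][#6] describes a trivalent nitrogen with two H attached to carbon (a primary amine).
(A) contains a primary amino group (-NH2), which satisfies every atom and bond constraint.
(B) has an N-methylamino group (-NHCH3) but the nitrogen bears two carbons and only one H (H1), not H2.
(C) has an N-methylamino group (-NHCH3) but the nitrogen bears two carbons and only one H (H1), not H2.
So the answer is (A).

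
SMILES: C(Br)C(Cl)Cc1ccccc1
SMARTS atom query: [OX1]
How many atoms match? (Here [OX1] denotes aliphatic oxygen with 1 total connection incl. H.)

0

Check the 11 heavy atoms by environment: 3× C (X4) → no; 1× Br (X1) → no; 1× Cl (X1) → no; 6× c (aromatic, X3) → no.
No environment satisfies the query, so 0 matching atoms.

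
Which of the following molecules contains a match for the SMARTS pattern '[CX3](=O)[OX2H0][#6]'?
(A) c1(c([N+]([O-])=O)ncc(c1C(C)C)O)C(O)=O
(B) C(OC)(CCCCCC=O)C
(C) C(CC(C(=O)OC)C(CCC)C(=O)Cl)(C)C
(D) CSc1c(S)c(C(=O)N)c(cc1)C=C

C

[CX3](=O)[OX2H0][#6] describes a carbonyl carbon bonded to an oxygen that is itself bonded to carbon (no H on that O) (an ester).
(A) has a carboxylic acid group (-C(=O)OH) but the singly-bonded O carries H (OX2H1, not H0).
(B) has a methoxy ether (-OCH3) but the ether oxygen is not adjacent to a C=O carbon.
(C) contains a methyl-ester group (-C(=O)OCH3), which satisfies every atom and bond constraint.
(D) has a primary amide (-C(=O)NH2) but the carbonyl is bonded to N, not to an O-C linkage.
So the answer is (C).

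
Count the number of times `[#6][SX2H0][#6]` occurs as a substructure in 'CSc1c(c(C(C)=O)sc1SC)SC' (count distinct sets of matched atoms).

3

[#6][SX2H0][#6] is the SMARTS for a thioether: an aliphatic sulfur bridging two carbons with no H on the sulfur.
The molecule carries 3 separate instances of a methylthio ether (-SCH3) meeting every constraint; each maps to a distinct set of atoms, giving 3 matches.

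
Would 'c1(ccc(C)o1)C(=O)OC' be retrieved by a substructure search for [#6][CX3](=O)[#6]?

No

The pattern [#6][CX3](=O)[#6] describes a carbonyl carbon (no H) flanked by two carbons — a ketone.
The closest candidate here is a methyl-ester group (-C(=O)OCH3), but one neighbour of the carbonyl carbon is O, not C. No other fragment satisfies the full query, so there is no match.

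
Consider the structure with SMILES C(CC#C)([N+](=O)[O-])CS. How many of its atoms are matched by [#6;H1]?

2

Check the 9 heavy atoms by environment: 2× C (H2) → no; 2× C (H1) → match; 1× C (H0) → no; 1× N (charge +1, H0) → no; 1× O (charge -1, H0) → no; 1× O (H0) → no; 1× S (H1) → no.
That gives 2 matching atoms.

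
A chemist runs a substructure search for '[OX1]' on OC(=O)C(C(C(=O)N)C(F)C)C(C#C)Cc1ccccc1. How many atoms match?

The query [OX1] means: aliphatic oxygen with one total connection — typically a carbonyl =O or an oxide.
Check the 21 heavy atoms by environment: 6× C (X4) → no; 2× C (X2) → no; 2× C (X3) → no; 2× O (X1) → match; 1× N (X3) → no; 6× c (aromatic, X3) → no; 1× O (X2) → no; 1× F (X1) → no.
That gives 2 matching atoms.

2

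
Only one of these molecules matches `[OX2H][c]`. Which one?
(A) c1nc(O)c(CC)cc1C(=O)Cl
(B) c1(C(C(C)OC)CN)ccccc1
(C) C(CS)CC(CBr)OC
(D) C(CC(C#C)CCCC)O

A

[OX2H][c] describes a hydroxyl oxygen attached to an aromatic carbon (a phenol).
(A) contains a hydroxyl group (-OH), which satisfies every atom and bond constraint.
(B) has a methoxy ether (-OCH3) but the oxygen has H0, not H1.
(C) has a methoxy ether (-OCH3) but the oxygen has H0, not H1.
(D) has a hydroxyl group (-OH) but the -OH is on an aliphatic carbon, not an aromatic c.
So the answer is (A).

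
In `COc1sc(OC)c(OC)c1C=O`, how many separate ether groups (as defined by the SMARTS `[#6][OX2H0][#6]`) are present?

3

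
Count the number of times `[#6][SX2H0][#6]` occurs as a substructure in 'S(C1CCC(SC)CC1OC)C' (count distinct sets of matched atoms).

2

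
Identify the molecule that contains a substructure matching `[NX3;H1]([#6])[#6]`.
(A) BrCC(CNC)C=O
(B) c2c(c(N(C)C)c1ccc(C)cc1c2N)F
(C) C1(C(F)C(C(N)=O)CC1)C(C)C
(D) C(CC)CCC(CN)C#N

A

[NX3;H1]([#6])[#6] describes a trivalent nitrogen with one H, bonded to two carbons (a secondary amine).
(A) contains an N-methylamino group (-NHCH3), which satisfies every atom and bond constraint.
(B) has a primary amino group (-NH2) but the nitrogen has H2 and only one carbon neighbour.
(C) has a primary amide (-C(=O)NH2) but the -C(=O)NH2 nitrogen has H2, not H1.
(D) has a primary amino group (-NH2) but the nitrogen has H2 and only one carbon neighbour.
So the answer is (A).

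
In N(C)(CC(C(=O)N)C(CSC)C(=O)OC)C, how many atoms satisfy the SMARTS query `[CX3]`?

2

The query [CX3] means: C with X3: aliphatic carbon with exactly 3 total connections.
Check the 16 heavy atoms by environment: 8× C (X4) → no; 2× N (X3) → no; 1× S (X2) → no; 2× C (X3) → match; 2× O (X1) → no; 1× O (X2) → no.
That gives 2 matching atoms.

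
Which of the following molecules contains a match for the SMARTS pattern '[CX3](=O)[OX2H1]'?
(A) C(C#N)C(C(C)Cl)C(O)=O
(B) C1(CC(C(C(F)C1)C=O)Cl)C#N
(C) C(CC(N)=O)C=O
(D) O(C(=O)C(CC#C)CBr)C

A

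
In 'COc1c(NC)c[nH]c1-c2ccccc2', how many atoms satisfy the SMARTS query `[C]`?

2

The query [C] means: uppercase C matches aliphatic (non-aromatic) carbon only.
Check the 15 heavy atoms by environment: 1× n (aromatic) → no; 10× c (aromatic) → no; 1× O → no; 2× C → match; 1× N → no.
That gives 2 matching atoms.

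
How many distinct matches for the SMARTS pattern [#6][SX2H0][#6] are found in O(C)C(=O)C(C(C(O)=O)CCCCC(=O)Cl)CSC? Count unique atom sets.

1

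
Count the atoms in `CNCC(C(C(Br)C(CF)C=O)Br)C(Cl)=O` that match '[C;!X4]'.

The query [C;!X4] means: aliphatic carbon that does not have four total connections.
Check the 16 heavy atoms by environment: 7× C (X4) → no; 2× Br (X1) → no; 2× C (X3) → match; 2× O (X1) → no; 1× N (X3) → no; 1× Cl (X1) → no; 1× F (X1) → no.
That gives 2 matching atoms.

2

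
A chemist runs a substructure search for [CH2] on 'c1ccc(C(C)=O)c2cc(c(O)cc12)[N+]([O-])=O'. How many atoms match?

The query [CH2] means: aliphatic carbon with exactly two hydrogens.
Check the 17 heavy atoms by environment: 5× c (aromatic, H0) → no; 5× c (aromatic, H1) → no; 1× O (H1) → no; 1× C (H0) → no; 2× O (H0) → no; 1× C (H3) → no; 1× N (charge +1, H0) → no; 1× O (charge -1, H0) → no.
No environment satisfies the query, so 0 matching atoms.

0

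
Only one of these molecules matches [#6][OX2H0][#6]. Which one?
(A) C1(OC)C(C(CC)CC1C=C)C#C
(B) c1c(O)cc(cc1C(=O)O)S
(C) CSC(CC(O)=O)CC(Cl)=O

A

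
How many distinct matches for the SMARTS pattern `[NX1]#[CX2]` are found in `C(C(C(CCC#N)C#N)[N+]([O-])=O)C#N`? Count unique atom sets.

[NX1]#[CX2] is the SMARTS for a nitrile: a nitrogen triple-bonded to a two-connected carbon.
The molecule carries 3 separate instances of a nitrile (-C#N) meeting every constraint; each maps to a distinct set of atoms, giving 3 matches.

3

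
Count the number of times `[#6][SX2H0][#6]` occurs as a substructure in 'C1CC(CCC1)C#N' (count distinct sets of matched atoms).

[#6][SX2H0][#6] is the SMARTS for a thioether: an aliphatic sulfur bridging two carbons with no H on the sulfur.
No fragment in the molecule satisfies every constraint, giving 0 matches.

0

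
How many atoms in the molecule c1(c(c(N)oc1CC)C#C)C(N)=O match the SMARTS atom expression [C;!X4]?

Check the 13 heavy atoms by environment: 1× o (aromatic, X2) → no; 4× c (aromatic, X3) → no; 2× C (X2) → match; 2× N (X3) → no; 2× C (X4) → no; 1× C (X3) → match; 1× O (X1) → no.
Summing the matching environments: 2 + 1 = 3 matching atoms.

3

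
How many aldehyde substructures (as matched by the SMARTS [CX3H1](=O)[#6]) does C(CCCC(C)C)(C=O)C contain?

1

[CX3H1](=O)[#6] is the SMARTS for an aldehyde: an sp2 carbon with one H, double-bonded to O and single-bonded to carbon.
Exactly one fragment in the molecule meets all constraints, giving 1 match.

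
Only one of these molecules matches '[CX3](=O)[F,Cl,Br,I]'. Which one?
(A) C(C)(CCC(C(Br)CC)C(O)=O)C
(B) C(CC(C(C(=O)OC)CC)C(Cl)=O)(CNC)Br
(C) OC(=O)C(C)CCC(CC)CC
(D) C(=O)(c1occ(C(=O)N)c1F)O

[CX3](=O)[F,Cl,Br,I] describes a carbonyl carbon bonded to a halogen (an acyl halide).
(A) has a carboxylic acid group (-C(=O)OH) but the carbonyl is bonded to -OH, not to a halogen.
(B) contains an acyl chloride (-C(=O)Cl), which satisfies every atom and bond constraint.
(C) has a carboxylic acid group (-C(=O)OH) but the carbonyl is bonded to -OH, not to a halogen.
(D) has a carboxylic acid group (-C(=O)OH) but the carbonyl is bonded to -OH, not to a halogen.
So the answer is (B).

B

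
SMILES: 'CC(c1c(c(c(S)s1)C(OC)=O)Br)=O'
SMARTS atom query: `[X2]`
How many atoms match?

The query [X2] means: any atom with exactly two total connections (bonds + H).
Check the 14 heavy atoms by environment: 1× s (aromatic, X2) → match; 4× c (aromatic, X3) → no; 2× C (X3) → no; 2× O (X1) → no; 1× O (X2) → match; 2× C (X4) → no; 1× Br (X1) → no; 1× S (X2) → match.
Summing the matching environments: 1 + 1 + 1 = 3 matching atoms.

3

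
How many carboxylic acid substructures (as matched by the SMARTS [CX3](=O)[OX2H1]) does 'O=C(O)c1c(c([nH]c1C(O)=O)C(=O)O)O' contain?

3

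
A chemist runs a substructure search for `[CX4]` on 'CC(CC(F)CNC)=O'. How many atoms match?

5

The query [CX4] means: C with X4: aliphatic carbon with exactly 4 total connections (bonds + H).
Check the 9 heavy atoms by environment: 5× C (X4) → match; 1× N (X3) → no; 1× C (X3) → no; 1× O (X1) → no; 1× F (X1) → no.
That gives 5 matching atoms.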